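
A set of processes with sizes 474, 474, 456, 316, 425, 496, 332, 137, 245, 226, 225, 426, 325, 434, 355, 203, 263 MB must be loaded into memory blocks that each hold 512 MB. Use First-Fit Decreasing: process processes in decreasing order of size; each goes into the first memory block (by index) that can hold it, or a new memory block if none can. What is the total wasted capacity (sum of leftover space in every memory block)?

Sorted descending: 496, 474, 474, 456, 434, 426, 425, 355, 332, 325, 316, 263, 245, 226, 225, 203, 137.
memory block 1: place 496 MB, 16 MB left
memory block 2: place 474 MB, 38 MB left
memory block 3: place 474 MB, 38 MB left
memory block 4: place 456 MB, 56 MB left
memory block 5: place 434 MB, 78 MB left
memory block 6: place 426 MB, 86 MB left
memory block 7: place 425 MB, 87 MB left
memory block 8: place 355 MB, 157 MB left
memory block 9: place 332 MB, 180 MB left
memory block 10: place 325 MB, 187 MB left
memory block 11: place 316 MB, 196 MB left
memory block 12: place 263 MB, 249 MB left
memory block 12: place 245 MB, 4 MB left
memory block 13: place 226 MB, 286 MB left
memory block 13: place 225 MB, 61 MB left
memory block 14: place 203 MB, 309 MB left
memory block 8: place 137 MB, 20 MB left
14 memory blocks × 512 MB = 7168 MB; used 5812 MB; unused 1356 MB.

1356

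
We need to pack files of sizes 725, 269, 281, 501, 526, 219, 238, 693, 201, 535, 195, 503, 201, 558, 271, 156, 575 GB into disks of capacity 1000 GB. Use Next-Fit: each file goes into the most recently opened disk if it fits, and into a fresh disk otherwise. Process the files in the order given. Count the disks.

disk 1: place 725 GB, 275 GB left
disk 1: place 269 GB, 6 GB left
disk 2: place 281 GB, 719 GB left
disk 2: place 501 GB, 218 GB left
disk 3: place 526 GB, 474 GB left
disk 3: place 219 GB, 255 GB left
disk 3: place 238 GB, 17 GB left
disk 4: place 693 GB, 307 GB left
disk 4: place 201 GB, 106 GB left
disk 5: place 535 GB, 465 GB left
disk 5: place 195 GB, 270 GB left
disk 6: place 503 GB, 497 GB left
disk 6: place 201 GB, 296 GB left
disk 7: place 558 GB, 442 GB left
disk 7: place 271 GB, 171 GB left
disk 7: place 156 GB, 15 GB left
disk 8: place 575 GB, 425 GB left

8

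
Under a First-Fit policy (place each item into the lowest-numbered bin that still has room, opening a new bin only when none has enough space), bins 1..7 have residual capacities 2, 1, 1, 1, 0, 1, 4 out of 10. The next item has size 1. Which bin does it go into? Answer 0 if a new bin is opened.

1

Bins with room: bin 1 (2), bin 2 (1), bin 3 (1), bin 4 (1), bin 6 (1), bin 7 (4).
The first with room is bin 1.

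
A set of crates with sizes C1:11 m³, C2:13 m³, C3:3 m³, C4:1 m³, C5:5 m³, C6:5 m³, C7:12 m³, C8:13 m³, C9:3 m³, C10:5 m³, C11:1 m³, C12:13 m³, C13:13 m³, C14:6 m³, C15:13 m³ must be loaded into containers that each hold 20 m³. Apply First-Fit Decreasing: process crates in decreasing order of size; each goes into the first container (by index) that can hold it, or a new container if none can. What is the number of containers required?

7 containers

Sorted descending: 13, 13, 13, 13, 13, 12, 11, 6, 5, 5, 5, 3, 3, 1, 1.
container 1: place 13 m³, 7 m³ left
container 2: place 13 m³, 7 m³ left
container 3: place 13 m³, 7 m³ left
container 4: place 13 m³, 7 m³ left
container 5: place 13 m³, 7 m³ left
container 6: place 12 m³, 8 m³ left
container 7: place 11 m³, 9 m³ left
container 1: place 6 m³, 1 m³ left
container 2: place 5 m³, 2 m³ left
container 3: place 5 m³, 2 m³ left
container 4: place 5 m³, 2 m³ left
container 5: place 3 m³, 4 m³ left
container 5: place 3 m³, 1 m³ left
container 1: place 1 m³, 0 m³ left
container 2: place 1 m³, 1 m³ left
Final containers: [13,6,1] [13,5,1] [13,5] [13,5] [13,3,3] [12] [11].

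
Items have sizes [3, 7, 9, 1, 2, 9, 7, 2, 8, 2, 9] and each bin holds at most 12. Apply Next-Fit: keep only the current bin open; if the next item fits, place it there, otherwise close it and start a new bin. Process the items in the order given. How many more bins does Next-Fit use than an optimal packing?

0

Next-Fit: [3,7] [9,1,2] [9] [7,2] [8,2] [9] → 6 bins.
6 items exceed 6 (half the capacity), and no two of those can share a bin, so at least 6 bins are needed.
So 6 is already optimal.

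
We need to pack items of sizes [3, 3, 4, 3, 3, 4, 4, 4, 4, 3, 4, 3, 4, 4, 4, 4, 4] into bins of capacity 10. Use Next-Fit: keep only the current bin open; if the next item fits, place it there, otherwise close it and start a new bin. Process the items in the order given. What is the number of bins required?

8 bins

bin 1: place 3, 7 left
bin 1: place 3, 4 left
bin 1: place 4, 0 left
bin 2: place 3, 7 left
bin 2: place 3, 4 left
bin 2: place 4, 0 left
bin 3: place 4, 6 left
bin 3: place 4, 2 left
bin 4: place 4, 6 left
bin 4: place 3, 3 left
bin 5: place 4, 6 left
bin 5: place 3, 3 left
bin 6: place 4, 6 left
bin 6: place 4, 2 left
bin 7: place 4, 6 left
bin 7: place 4, 2 left
bin 8: place 4, 6 left
Final bins: [3,3,4] [3,3,4] [4,4] [4,3] [4,3] [4,4] [4,4] [4].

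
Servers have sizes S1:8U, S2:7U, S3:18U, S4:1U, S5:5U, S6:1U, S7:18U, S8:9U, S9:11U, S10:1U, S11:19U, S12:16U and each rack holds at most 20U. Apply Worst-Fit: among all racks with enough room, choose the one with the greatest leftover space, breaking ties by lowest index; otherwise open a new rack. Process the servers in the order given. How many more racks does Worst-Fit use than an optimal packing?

Worst-Fit: [8,7,1] [18] [5,1,9] [18] [11,1] [19] [16] → 7 racks.
Total size 114U; any packing needs at least ⌈114/20⌉ = 6 racks.
An optimal packing achieves that bound: [19,1] [18,1,1] [18] [16] [11,9] [8,7,5] → 6 racks.
Excess: 7 − 6 = 1.

1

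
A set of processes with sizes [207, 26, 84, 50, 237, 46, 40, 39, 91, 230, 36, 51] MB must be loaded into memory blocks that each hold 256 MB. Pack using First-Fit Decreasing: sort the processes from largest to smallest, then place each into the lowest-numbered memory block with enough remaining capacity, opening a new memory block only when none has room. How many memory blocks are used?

5

Sorted descending: 237, 230, 207, 91, 84, 51, 50, 46, 40, 39, 36, 26.
237 MB → memory block 1 (remaining 19 MB)
230 MB → memory block 2 (remaining 26 MB)
207 MB → memory block 3 (remaining 49 MB)
91 MB → memory block 4 (remaining 165 MB)
84 MB → memory block 4 (remaining 81 MB)
51 MB → memory block 4 (remaining 30 MB)
50 MB → memory block 5 (remaining 206 MB)
46 MB → memory block 3 (remaining 3 MB)
40 MB → memory block 5 (remaining 166 MB)
39 MB → memory block 5 (remaining 127 MB)
36 MB → memory block 5 (remaining 91 MB)
26 MB → memory block 2 (remaining 0 MB)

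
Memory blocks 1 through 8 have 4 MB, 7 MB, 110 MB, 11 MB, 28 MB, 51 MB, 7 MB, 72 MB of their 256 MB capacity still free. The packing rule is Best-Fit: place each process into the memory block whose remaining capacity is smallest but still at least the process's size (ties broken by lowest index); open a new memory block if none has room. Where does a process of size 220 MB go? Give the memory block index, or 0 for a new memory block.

0

No memory block has ≥ 220 MB free, so a new memory block is opened.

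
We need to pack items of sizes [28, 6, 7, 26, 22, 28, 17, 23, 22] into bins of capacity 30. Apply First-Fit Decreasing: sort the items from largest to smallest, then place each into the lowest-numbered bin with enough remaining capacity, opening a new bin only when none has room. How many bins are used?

Sorted descending: 28, 28, 26, 23, 22, 22, 17, 7, 6.
bin 1: place 28, 2 left
bin 2: place 28, 2 left
bin 3: place 26, 4 left
bin 4: place 23, 7 left
bin 5: place 22, 8 left
bin 6: place 22, 8 left
bin 7: place 17, 13 left
bin 4: place 7, 0 left
bin 5: place 6, 2 left
Final bins: [28] [28] [26] [23,7] [22,6] [22] [17].

7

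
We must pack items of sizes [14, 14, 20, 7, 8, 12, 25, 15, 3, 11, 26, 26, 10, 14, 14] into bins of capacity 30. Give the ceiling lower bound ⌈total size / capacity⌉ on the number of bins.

8

Total size = 14 + 14 + 20 + 7 + 8 + 12 + 25 + 15 + 3 + 11 + 26 + 26 + 10 + 14 + 14 = 219.
⌈219 / 30⌉ = 8.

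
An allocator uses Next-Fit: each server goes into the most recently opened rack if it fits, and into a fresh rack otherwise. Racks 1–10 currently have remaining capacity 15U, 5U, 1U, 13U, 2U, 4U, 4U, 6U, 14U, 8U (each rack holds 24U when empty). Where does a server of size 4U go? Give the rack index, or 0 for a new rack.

10

Next-Fit only looks at rack 10, which has 8U free.
4U fits there.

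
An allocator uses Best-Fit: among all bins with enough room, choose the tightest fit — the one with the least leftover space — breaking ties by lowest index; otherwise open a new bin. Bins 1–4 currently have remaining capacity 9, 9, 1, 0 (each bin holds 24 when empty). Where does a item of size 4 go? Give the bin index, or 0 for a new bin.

Bins with room: bin 1 (9), bin 2 (9).
Tightest fit is bin 1 with 9 free.

1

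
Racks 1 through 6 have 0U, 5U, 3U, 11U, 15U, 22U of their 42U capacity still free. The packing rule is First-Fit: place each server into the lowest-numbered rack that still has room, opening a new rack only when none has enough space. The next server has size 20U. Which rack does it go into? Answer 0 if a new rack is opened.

6

Racks with room: rack 6 (22U).
The first with room is rack 6.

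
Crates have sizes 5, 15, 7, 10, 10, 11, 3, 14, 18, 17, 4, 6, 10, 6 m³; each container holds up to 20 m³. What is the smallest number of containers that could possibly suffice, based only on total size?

7

Total size = 5 + 15 + 7 + 10 + 10 + 11 + 3 + 14 + 18 + 17 + 4 + 6 + 10 + 6 = 136 m³.
⌈136 / 20⌉ = 7.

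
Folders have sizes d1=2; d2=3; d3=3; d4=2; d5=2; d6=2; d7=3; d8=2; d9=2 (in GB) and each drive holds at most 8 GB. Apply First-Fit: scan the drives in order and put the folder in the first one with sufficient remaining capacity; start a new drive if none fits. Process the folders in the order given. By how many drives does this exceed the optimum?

First-Fit: [2,3,3] [2,2,2,2] [3,2] → 3 drives.
Total size 21 GB; any packing needs at least ⌈21/8⌉ = 3 drives.
So 3 is already optimal.

0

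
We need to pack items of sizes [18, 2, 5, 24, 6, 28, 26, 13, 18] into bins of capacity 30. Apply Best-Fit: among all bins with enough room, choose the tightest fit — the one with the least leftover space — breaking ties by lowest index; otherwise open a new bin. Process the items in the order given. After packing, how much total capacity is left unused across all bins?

40

bin 1: place 18, 12 left
bin 1: place 2, 10 left
bin 1: place 5, 5 left
bin 2: place 24, 6 left
bin 2: place 6, 0 left
bin 3: place 28, 2 left
bin 4: place 26, 4 left
bin 5: place 13, 17 left
bin 6: place 18, 12 left
6 bins × 30 = 180; used 140; unused 40.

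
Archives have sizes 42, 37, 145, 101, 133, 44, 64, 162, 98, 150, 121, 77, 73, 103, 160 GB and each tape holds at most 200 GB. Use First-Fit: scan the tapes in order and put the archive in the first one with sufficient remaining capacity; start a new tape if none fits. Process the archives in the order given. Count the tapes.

9 tapes

tape 1: place 42 GB, 158 GB left
tape 1: place 37 GB, 121 GB left
tape 2: place 145 GB, 55 GB left
tape 1: place 101 GB, 20 GB left
tape 3: place 133 GB, 67 GB left
tape 2: place 44 GB, 11 GB left
tape 3: place 64 GB, 3 GB left
tape 4: place 162 GB, 38 GB left
tape 5: place 98 GB, 102 GB left
tape 6: place 150 GB, 50 GB left
tape 7: place 121 GB, 79 GB left
tape 5: place 77 GB, 25 GB left
tape 7: place 73 GB, 6 GB left
tape 8: place 103 GB, 97 GB left
tape 9: place 160 GB, 40 GB left
Final tapes: [42,37,101] [145,44] [133,64] [162] [98,77] [150] [121,73] [103] [160].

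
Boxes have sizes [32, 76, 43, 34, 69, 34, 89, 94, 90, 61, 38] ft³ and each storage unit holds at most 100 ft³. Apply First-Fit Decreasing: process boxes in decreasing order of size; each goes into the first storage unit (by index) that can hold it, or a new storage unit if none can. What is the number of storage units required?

8 storage units

Sorted descending: 94, 90, 89, 76, 69, 61, 43, 38, 34, 34, 32.
Put 94 ft³ in storage unit 1; 6 ft³ remain.
Put 90 ft³ in storage unit 2; 10 ft³ remain.
Put 89 ft³ in storage unit 3; 11 ft³ remain.
Put 76 ft³ in storage unit 4; 24 ft³ remain.
Put 69 ft³ in storage unit 5; 31 ft³ remain.
Put 61 ft³ in storage unit 6; 39 ft³ remain.
Put 43 ft³ in storage unit 7; 57 ft³ remain.
Put 38 ft³ in storage unit 6; 1 ft³ remain.
Put 34 ft³ in storage unit 7; 23 ft³ remain.
Put 34 ft³ in storage unit 8; 66 ft³ remain.
Put 32 ft³ in storage unit 8; 34 ft³ remain.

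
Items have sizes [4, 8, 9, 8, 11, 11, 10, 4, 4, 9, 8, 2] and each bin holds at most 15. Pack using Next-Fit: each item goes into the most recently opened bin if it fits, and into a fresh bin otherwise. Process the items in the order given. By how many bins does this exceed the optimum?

Next-Fit: [4,8] [9] [8] [11] [11] [10,4] [4,9] [8,2] → 8 bins.
8 items exceed 7.5 (half the capacity), and no two of those can share a bin, so at least 8 bins are needed.
So 8 is already optimal.

0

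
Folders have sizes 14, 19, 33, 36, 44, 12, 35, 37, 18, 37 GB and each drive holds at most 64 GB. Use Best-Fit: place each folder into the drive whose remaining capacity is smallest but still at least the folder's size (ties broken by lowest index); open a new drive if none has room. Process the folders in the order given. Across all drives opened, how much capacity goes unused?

163

Put 14 GB in drive 1; 50 GB remain.
Put 19 GB in drive 1; 31 GB remain.
Put 33 GB in drive 2; 31 GB remain.
Put 36 GB in drive 3; 28 GB remain.
Put 44 GB in drive 4; 20 GB remain.
Put 12 GB in drive 4; 8 GB remain.
Put 35 GB in drive 5; 29 GB remain.
Put 37 GB in drive 6; 27 GB remain.
Put 18 GB in drive 6; 9 GB remain.
Put 37 GB in drive 7; 27 GB remain.
7 drives × 64 GB = 448 GB; used 285 GB; unused 163 GB.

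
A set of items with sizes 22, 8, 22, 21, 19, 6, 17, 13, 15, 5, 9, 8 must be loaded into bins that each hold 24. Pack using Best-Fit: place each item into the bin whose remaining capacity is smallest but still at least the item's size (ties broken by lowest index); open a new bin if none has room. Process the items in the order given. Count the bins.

22 → bin 1 (remaining 2)
8 → bin 2 (remaining 16)
22 → bin 3 (remaining 2)
21 → bin 4 (remaining 3)
19 → bin 5 (remaining 5)
6 → bin 2 (remaining 10)
17 → bin 6 (remaining 7)
13 → bin 7 (remaining 11)
15 → bin 8 (remaining 9)
5 → bin 5 (remaining 0)
9 → bin 8 (remaining 0)
8 → bin 2 (remaining 2)

8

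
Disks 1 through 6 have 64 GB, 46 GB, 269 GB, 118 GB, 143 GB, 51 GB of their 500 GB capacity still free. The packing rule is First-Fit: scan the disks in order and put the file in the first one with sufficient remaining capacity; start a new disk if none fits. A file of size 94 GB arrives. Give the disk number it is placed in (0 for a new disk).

3

Disks with room: disk 3 (269 GB), disk 4 (118 GB), disk 5 (143 GB).
The first with room is disk 3.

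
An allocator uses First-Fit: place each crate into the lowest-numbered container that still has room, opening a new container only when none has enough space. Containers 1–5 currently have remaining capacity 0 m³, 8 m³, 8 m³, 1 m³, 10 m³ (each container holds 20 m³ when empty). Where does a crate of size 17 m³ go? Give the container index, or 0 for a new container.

0

No container has ≥ 17 m³ free, so a new container is opened.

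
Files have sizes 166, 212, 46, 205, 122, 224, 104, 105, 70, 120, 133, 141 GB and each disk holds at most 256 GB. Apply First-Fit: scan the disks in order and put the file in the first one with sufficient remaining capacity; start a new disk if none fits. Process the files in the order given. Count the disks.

166 GB → disk 1 (remaining 90 GB)
212 GB → disk 2 (remaining 44 GB)
46 GB → disk 1 (remaining 44 GB)
205 GB → disk 3 (remaining 51 GB)
122 GB → disk 4 (remaining 134 GB)
224 GB → disk 5 (remaining 32 GB)
104 GB → disk 4 (remaining 30 GB)
105 GB → disk 6 (remaining 151 GB)
70 GB → disk 6 (remaining 81 GB)
120 GB → disk 7 (remaining 136 GB)
133 GB → disk 7 (remaining 3 GB)
141 GB → disk 8 (remaining 115 GB)
Final disks: [166,46] [212] [205] [122,104] [224] [105,70] [120,133] [141].

8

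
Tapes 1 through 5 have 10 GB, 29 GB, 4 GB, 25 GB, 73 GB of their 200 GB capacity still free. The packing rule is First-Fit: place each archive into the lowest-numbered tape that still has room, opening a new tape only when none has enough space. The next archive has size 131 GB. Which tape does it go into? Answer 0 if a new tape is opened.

No tape has ≥ 131 GB free, so a new tape is opened.

0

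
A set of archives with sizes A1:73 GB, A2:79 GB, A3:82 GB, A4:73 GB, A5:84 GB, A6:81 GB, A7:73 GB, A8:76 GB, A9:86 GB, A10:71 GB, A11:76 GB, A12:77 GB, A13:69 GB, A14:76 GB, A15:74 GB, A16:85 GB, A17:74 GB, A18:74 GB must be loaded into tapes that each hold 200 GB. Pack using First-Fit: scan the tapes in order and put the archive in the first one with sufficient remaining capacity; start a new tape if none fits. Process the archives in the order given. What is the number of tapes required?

tape 1: place A1 (73 GB), 127 GB left
tape 1: place A2 (79 GB), 48 GB left
tape 2: place A3 (82 GB), 118 GB left
tape 2: place A4 (73 GB), 45 GB left
tape 3: place A5 (84 GB), 116 GB left
tape 3: place A6 (81 GB), 35 GB left
tape 4: place A7 (73 GB), 127 GB left
tape 4: place A8 (76 GB), 51 GB left
tape 5: place A9 (86 GB), 114 GB left
tape 5: place A10 (71 GB), 43 GB left
tape 6: place A11 (76 GB), 124 GB left
tape 6: place A12 (77 GB), 47 GB left
tape 7: place A13 (69 GB), 131 GB left
tape 7: place A14 (76 GB), 55 GB left
tape 8: place A15 (74 GB), 126 GB left
tape 8: place A16 (85 GB), 41 GB left
tape 9: place A17 (74 GB), 126 GB left
tape 9: place A18 (74 GB), 52 GB left

9 tapes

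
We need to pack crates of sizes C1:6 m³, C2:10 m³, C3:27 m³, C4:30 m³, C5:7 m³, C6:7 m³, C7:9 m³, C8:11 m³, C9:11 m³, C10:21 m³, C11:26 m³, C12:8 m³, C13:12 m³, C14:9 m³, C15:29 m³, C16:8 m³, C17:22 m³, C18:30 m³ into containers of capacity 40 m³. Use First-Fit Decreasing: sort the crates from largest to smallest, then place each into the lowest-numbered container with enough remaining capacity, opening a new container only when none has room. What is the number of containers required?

Sorted descending: 30, 30, 29, 27, 26, 22, 21, 12, 11, 11, 10, 9, 9, 8, 8, 7, 7, 6.
container 1: place 30 m³, 10 m³ left
container 2: place 30 m³, 10 m³ left
container 3: place 29 m³, 11 m³ left
container 4: place 27 m³, 13 m³ left
container 5: place 26 m³, 14 m³ left
container 6: place 22 m³, 18 m³ left
container 7: place 21 m³, 19 m³ left
container 4: place 12 m³, 1 m³ left
container 3: place 11 m³, 0 m³ left
container 5: place 11 m³, 3 m³ left
container 1: place 10 m³, 0 m³ left
container 2: place 9 m³, 1 m³ left
container 6: place 9 m³, 9 m³ left
container 6: place 8 m³, 1 m³ left
container 7: place 8 m³, 11 m³ left
container 7: place 7 m³, 4 m³ left
container 8: place 7 m³, 33 m³ left
container 8: place 6 m³, 27 m³ left
Final containers: [30,10] [30,9] [29,11] [27,12] [26,11] [22,9,8] [21,8,7] [7,6].

8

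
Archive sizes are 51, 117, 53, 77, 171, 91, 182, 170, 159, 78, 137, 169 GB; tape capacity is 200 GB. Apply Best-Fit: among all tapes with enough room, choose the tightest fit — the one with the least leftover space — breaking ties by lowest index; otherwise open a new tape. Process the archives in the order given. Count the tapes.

tape 1: place 51 GB, 149 GB left
tape 1: place 117 GB, 32 GB left
tape 2: place 53 GB, 147 GB left
tape 2: place 77 GB, 70 GB left
tape 3: place 171 GB, 29 GB left
tape 4: place 91 GB, 109 GB left
tape 5: place 182 GB, 18 GB left
tape 6: place 170 GB, 30 GB left
tape 7: place 159 GB, 41 GB left
tape 4: place 78 GB, 31 GB left
tape 8: place 137 GB, 63 GB left
tape 9: place 169 GB, 31 GB left

9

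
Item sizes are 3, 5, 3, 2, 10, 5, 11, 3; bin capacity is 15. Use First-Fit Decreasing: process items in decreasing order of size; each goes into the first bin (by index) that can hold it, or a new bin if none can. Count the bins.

Sorted descending: 11, 10, 5, 5, 3, 3, 3, 2.
Put 11 in bin 1; 4 remain.
Put 10 in bin 2; 5 remain.
Put 5 in bin 2; 0 remain.
Put 5 in bin 3; 10 remain.
Put 3 in bin 1; 1 remain.
Put 3 in bin 3; 7 remain.
Put 3 in bin 3; 4 remain.
Put 2 in bin 3; 2 remain.
Final bins: [11,3] [10,5] [5,3,3,2].

3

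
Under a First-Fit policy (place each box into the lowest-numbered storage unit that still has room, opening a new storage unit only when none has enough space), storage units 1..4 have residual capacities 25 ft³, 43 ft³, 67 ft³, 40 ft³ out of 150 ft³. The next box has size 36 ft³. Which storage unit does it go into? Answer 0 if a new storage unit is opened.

Storage units with room: storage unit 2 (43 ft³), storage unit 3 (67 ft³), storage unit 4 (40 ft³).
The first with room is storage unit 2.

2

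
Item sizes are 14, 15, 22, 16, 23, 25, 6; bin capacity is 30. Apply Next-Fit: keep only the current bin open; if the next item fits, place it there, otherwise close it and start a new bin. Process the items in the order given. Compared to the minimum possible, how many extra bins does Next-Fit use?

1

Next-Fit: [14,15] [22] [16] [23] [25] [6] → 6 bins.
Total size 121; any packing needs at least ⌈121/30⌉ = 5 bins.
An optimal packing achieves that bound: [25] [23,6] [22] [16,14] [15] → 5 bins.
Excess: 6 − 5 = 1.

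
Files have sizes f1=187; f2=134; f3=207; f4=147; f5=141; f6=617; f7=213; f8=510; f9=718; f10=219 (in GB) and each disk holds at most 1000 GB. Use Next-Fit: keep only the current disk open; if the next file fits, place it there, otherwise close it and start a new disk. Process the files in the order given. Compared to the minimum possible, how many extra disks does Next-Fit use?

0

Next-Fit: [187,134,207,147,141] [617,213] [510] [718,219] → 4 disks.
Total size 3093 GB; any packing needs at least ⌈3093/1000⌉ = 4 disks.
So 4 is already optimal.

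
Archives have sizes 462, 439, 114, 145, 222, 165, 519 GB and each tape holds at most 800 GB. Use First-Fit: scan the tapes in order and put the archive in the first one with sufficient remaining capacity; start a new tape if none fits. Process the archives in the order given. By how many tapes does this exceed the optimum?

First-Fit: [462,114,145] [439,222] [165,519] → 3 tapes.
Total size 2066 GB; any packing needs at least ⌈2066/800⌉ = 3 tapes.
So 3 is already optimal.

0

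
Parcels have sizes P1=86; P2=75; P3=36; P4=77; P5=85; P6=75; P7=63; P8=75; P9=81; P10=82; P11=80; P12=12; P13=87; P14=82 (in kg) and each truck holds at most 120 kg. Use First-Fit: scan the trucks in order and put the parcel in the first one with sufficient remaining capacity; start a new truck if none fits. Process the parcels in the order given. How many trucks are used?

12 trucks

Put P1 (86 kg) in truck 1; 34 kg remain.
Put P2 (75 kg) in truck 2; 45 kg remain.
Put P3 (36 kg) in truck 2; 9 kg remain.
Put P4 (77 kg) in truck 3; 43 kg remain.
Put P5 (85 kg) in truck 4; 35 kg remain.
Put P6 (75 kg) in truck 5; 45 kg remain.
Put P7 (63 kg) in truck 6; 57 kg remain.
Put P8 (75 kg) in truck 7; 45 kg remain.
Put P9 (81 kg) in truck 8; 39 kg remain.
Put P10 (82 kg) in truck 9; 38 kg remain.
Put P11 (80 kg) in truck 10; 40 kg remain.
Put P12 (12 kg) in truck 1; 22 kg remain.
Put P13 (87 kg) in truck 11; 33 kg remain.
Put P14 (82 kg) in truck 12; 38 kg remain.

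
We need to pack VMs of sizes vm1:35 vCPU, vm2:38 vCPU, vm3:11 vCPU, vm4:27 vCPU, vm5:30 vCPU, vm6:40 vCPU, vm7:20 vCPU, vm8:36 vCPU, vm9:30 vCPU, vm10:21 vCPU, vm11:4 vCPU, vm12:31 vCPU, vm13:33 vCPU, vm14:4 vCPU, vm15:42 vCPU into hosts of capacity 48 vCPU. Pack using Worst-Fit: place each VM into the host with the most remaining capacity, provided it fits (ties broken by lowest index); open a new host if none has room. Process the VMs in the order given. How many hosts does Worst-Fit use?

Put vm1 (35 vCPU) in host 1; 13 vCPU remain.
Put vm2 (38 vCPU) in host 2; 10 vCPU remain.
Put vm3 (11 vCPU) in host 1; 2 vCPU remain.
Put vm4 (27 vCPU) in host 3; 21 vCPU remain.
Put vm5 (30 vCPU) in host 4; 18 vCPU remain.
Put vm6 (40 vCPU) in host 5; 8 vCPU remain.
Put vm7 (20 vCPU) in host 3; 1 vCPU remain.
Put vm8 (36 vCPU) in host 6; 12 vCPU remain.
Put vm9 (30 vCPU) in host 7; 18 vCPU remain.
Put vm10 (21 vCPU) in host 8; 27 vCPU remain.
Put vm11 (4 vCPU) in host 8; 23 vCPU remain.
Put vm12 (31 vCPU) in host 9; 17 vCPU remain.
Put vm13 (33 vCPU) in host 10; 15 vCPU remain.
Put vm14 (4 vCPU) in host 8; 19 vCPU remain.
Put vm15 (42 vCPU) in host 11; 6 vCPU remain.

11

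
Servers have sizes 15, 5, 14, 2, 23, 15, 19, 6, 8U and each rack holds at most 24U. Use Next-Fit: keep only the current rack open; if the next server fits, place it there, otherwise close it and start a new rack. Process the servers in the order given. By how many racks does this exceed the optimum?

Next-Fit: [15,5] [14,2] [23] [15] [19] [6,8] → 6 racks.
Total size 107U; any packing needs at least ⌈107/24⌉ = 5 racks.
An optimal packing achieves that bound: [23] [19,5] [15,8] [15,6,2] [14] → 5 racks.
Excess: 6 − 5 = 1.

1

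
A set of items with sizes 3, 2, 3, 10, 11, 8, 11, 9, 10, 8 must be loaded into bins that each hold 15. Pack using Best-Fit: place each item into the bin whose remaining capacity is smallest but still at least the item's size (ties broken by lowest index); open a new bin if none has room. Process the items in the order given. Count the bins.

8

Put 3 in bin 1; 12 remain.
Put 2 in bin 1; 10 remain.
Put 3 in bin 1; 7 remain.
Put 10 in bin 2; 5 remain.
Put 11 in bin 3; 4 remain.
Put 8 in bin 4; 7 remain.
Put 11 in bin 5; 4 remain.
Put 9 in bin 6; 6 remain.
Put 10 in bin 7; 5 remain.
Put 8 in bin 8; 7 remain.
Final bins: [3,2,3] [10] [11] [8] [11] [9] [10] [8].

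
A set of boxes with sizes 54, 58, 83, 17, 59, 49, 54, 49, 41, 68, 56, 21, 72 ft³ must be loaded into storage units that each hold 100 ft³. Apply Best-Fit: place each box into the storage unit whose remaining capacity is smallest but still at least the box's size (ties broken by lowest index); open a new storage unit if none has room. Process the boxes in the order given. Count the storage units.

Put 54 ft³ in storage unit 1; 46 ft³ remain.
Put 58 ft³ in storage unit 2; 42 ft³ remain.
Put 83 ft³ in storage unit 3; 17 ft³ remain.
Put 17 ft³ in storage unit 3; 0 ft³ remain.
Put 59 ft³ in storage unit 4; 41 ft³ remain.
Put 49 ft³ in storage unit 5; 51 ft³ remain.
Put 54 ft³ in storage unit 6; 46 ft³ remain.
Put 49 ft³ in storage unit 5; 2 ft³ remain.
Put 41 ft³ in storage unit 4; 0 ft³ remain.
Put 68 ft³ in storage unit 7; 32 ft³ remain.
Put 56 ft³ in storage unit 8; 44 ft³ remain.
Put 21 ft³ in storage unit 7; 11 ft³ remain.
Put 72 ft³ in storage unit 9; 28 ft³ remain.

9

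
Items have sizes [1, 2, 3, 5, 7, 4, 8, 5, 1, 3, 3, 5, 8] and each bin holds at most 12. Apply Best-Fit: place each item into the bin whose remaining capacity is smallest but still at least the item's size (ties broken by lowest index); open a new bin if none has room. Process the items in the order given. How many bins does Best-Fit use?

6

bin 1: place 1, 11 left
bin 1: place 2, 9 left
bin 1: place 3, 6 left
bin 1: place 5, 1 left
bin 2: place 7, 5 left
bin 2: place 4, 1 left
bin 3: place 8, 4 left
bin 4: place 5, 7 left
bin 1: place 1, 0 left
bin 3: place 3, 1 left
bin 4: place 3, 4 left
bin 5: place 5, 7 left
bin 6: place 8, 4 left
Final bins: [1,2,3,5,1] [7,4] [8,3] [5,3] [5] [8].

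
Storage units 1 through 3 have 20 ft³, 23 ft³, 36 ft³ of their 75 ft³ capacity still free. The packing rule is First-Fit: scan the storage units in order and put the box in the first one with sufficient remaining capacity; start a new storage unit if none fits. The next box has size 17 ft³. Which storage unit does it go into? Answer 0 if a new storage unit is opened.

Storage units with room: storage unit 1 (20 ft³), storage unit 2 (23 ft³), storage unit 3 (36 ft³).
The first with room is storage unit 1.

1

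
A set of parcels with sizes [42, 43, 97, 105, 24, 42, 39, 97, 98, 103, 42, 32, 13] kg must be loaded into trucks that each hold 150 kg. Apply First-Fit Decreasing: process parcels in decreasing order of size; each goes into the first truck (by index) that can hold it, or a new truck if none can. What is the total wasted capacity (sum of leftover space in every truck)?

Sorted descending: 105, 103, 98, 97, 97, 43, 42, 42, 42, 39, 32, 24, 13.
105 kg → truck 1 (remaining 45 kg)
103 kg → truck 2 (remaining 47 kg)
98 kg → truck 3 (remaining 52 kg)
97 kg → truck 4 (remaining 53 kg)
97 kg → truck 5 (remaining 53 kg)
43 kg → truck 1 (remaining 2 kg)
42 kg → truck 2 (remaining 5 kg)
42 kg → truck 3 (remaining 10 kg)
42 kg → truck 4 (remaining 11 kg)
39 kg → truck 5 (remaining 14 kg)
32 kg → truck 6 (remaining 118 kg)
24 kg → truck 6 (remaining 94 kg)
13 kg → truck 5 (remaining 1 kg)
6 trucks × 150 kg = 900 kg; used 777 kg; unused 123 kg.

123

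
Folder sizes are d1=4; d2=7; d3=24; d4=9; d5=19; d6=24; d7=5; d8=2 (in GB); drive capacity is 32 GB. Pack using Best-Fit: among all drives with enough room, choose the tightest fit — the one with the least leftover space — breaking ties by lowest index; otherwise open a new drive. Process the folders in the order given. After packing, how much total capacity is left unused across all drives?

d1 (4 GB) → drive 1 (remaining 28 GB)
d2 (7 GB) → drive 1 (remaining 21 GB)
d3 (24 GB) → drive 2 (remaining 8 GB)
d4 (9 GB) → drive 1 (remaining 12 GB)
d5 (19 GB) → drive 3 (remaining 13 GB)
d6 (24 GB) → drive 4 (remaining 8 GB)
d7 (5 GB) → drive 2 (remaining 3 GB)
d8 (2 GB) → drive 2 (remaining 1 GB)
4 drives × 32 GB = 128 GB; used 94 GB; unused 34 GB.

34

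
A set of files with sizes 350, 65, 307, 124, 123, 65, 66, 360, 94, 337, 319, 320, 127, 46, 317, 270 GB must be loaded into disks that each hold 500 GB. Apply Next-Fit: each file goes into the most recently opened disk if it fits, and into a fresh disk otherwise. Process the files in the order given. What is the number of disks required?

9 disks

disk 1: place 350 GB, 150 GB left
disk 1: place 65 GB, 85 GB left
disk 2: place 307 GB, 193 GB left
disk 2: place 124 GB, 69 GB left
disk 3: place 123 GB, 377 GB left
disk 3: place 65 GB, 312 GB left
disk 3: place 66 GB, 246 GB left
disk 4: place 360 GB, 140 GB left
disk 4: place 94 GB, 46 GB left
disk 5: place 337 GB, 163 GB left
disk 6: place 319 GB, 181 GB left
disk 7: place 320 GB, 180 GB left
disk 7: place 127 GB, 53 GB left
disk 7: place 46 GB, 7 GB left
disk 8: place 317 GB, 183 GB left
disk 9: place 270 GB, 230 GB left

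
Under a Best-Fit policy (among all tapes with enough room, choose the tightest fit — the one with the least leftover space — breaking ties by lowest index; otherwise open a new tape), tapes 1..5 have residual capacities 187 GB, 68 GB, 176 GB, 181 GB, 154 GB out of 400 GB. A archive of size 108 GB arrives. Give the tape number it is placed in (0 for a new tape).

Tapes with room: tape 1 (187 GB), tape 3 (176 GB), tape 4 (181 GB), tape 5 (154 GB).
Tightest fit is tape 5 with 154 GB free.

5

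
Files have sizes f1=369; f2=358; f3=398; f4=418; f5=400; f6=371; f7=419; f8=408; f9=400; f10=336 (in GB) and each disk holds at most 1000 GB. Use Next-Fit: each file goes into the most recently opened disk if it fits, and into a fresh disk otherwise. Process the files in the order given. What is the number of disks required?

5

f1 (369 GB) → disk 1 (remaining 631 GB)
f2 (358 GB) → disk 1 (remaining 273 GB)
f3 (398 GB) → disk 2 (remaining 602 GB)
f4 (418 GB) → disk 2 (remaining 184 GB)
f5 (400 GB) → disk 3 (remaining 600 GB)
f6 (371 GB) → disk 3 (remaining 229 GB)
f7 (419 GB) → disk 4 (remaining 581 GB)
f8 (408 GB) → disk 4 (remaining 173 GB)
f9 (400 GB) → disk 5 (remaining 600 GB)
f10 (336 GB) → disk 5 (remaining 264 GB)
Final disks: [369,358] [398,418] [400,371] [419,408] [400,336].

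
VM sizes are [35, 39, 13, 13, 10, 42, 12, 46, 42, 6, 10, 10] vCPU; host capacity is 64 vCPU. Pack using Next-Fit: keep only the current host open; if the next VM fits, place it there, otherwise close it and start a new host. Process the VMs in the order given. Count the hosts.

host 1: place 35 vCPU, 29 vCPU left
host 2: place 39 vCPU, 25 vCPU left
host 2: place 13 vCPU, 12 vCPU left
host 3: place 13 vCPU, 51 vCPU left
host 3: place 10 vCPU, 41 vCPU left
host 4: place 42 vCPU, 22 vCPU left
host 4: place 12 vCPU, 10 vCPU left
host 5: place 46 vCPU, 18 vCPU left
host 6: place 42 vCPU, 22 vCPU left
host 6: place 6 vCPU, 16 vCPU left
host 6: place 10 vCPU, 6 vCPU left
host 7: place 10 vCPU, 54 vCPU left
Final hosts: [35] [39,13] [13,10] [42,12] [46] [42,6,10] [10].

7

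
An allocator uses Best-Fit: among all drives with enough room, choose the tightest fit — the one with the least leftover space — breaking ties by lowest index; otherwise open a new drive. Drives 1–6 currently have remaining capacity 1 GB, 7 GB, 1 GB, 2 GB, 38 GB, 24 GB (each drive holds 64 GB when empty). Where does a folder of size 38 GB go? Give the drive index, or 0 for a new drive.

5

Drives with room: drive 5 (38 GB).
Tightest fit is drive 5 with 38 GB free.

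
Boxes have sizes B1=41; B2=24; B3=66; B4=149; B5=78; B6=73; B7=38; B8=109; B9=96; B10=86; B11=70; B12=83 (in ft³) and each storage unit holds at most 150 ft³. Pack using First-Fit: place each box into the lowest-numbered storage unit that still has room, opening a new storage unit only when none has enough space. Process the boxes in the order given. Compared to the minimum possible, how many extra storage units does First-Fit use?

First-Fit: [41,24,66] [149] [78,38] [73,70] [109] [96] [86] [83] → 8 storage units.
Total size 913 ft³; any packing needs at least ⌈913/150⌉ = 7 storage units.
An optimal packing achieves that bound: [149] [109,41] [96,38] [86,24] [83,66] [78,70] [73] → 7 storage units.
Excess: 8 − 7 = 1.

1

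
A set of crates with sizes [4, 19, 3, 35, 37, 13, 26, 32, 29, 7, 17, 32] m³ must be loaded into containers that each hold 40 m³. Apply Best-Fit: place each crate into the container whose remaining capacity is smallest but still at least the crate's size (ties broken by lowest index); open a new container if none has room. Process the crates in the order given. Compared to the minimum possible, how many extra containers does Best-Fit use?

Best-Fit: [4,19,3,13] [35] [37] [26] [32,7] [29] [17] [32] → 8 containers.
Total size 254 m³; any packing needs at least ⌈254/40⌉ = 7 containers.
An optimal packing achieves that bound: [37,3] [35,4] [32,7] [32] [29] [26,13] [19,17] → 7 containers.
Excess: 8 − 7 = 1.

1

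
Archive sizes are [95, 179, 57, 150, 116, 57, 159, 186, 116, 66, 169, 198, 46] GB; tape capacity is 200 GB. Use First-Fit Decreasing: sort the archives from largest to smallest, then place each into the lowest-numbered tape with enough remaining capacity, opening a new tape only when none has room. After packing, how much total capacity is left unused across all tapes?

Sorted descending: 198, 186, 179, 169, 159, 150, 116, 116, 95, 66, 57, 57, 46.
198 GB → tape 1 (remaining 2 GB)
186 GB → tape 2 (remaining 14 GB)
179 GB → tape 3 (remaining 21 GB)
169 GB → tape 4 (remaining 31 GB)
159 GB → tape 5 (remaining 41 GB)
150 GB → tape 6 (remaining 50 GB)
116 GB → tape 7 (remaining 84 GB)
116 GB → tape 8 (remaining 84 GB)
95 GB → tape 9 (remaining 105 GB)
66 GB → tape 7 (remaining 18 GB)
57 GB → tape 8 (remaining 27 GB)
57 GB → tape 9 (remaining 48 GB)
46 GB → tape 6 (remaining 4 GB)
9 tapes × 200 GB = 1800 GB; used 1594 GB; unused 206 GB.

206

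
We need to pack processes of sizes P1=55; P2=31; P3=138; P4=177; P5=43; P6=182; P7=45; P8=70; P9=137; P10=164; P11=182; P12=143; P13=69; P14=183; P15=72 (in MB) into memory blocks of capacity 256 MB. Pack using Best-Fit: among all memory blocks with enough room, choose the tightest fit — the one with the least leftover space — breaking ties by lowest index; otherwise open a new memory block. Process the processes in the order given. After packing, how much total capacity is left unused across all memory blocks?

P1 (55 MB) → memory block 1 (remaining 201 MB)
P2 (31 MB) → memory block 1 (remaining 170 MB)
P3 (138 MB) → memory block 1 (remaining 32 MB)
P4 (177 MB) → memory block 2 (remaining 79 MB)
P5 (43 MB) → memory block 2 (remaining 36 MB)
P6 (182 MB) → memory block 3 (remaining 74 MB)
P7 (45 MB) → memory block 3 (remaining 29 MB)
P8 (70 MB) → memory block 4 (remaining 186 MB)
P9 (137 MB) → memory block 4 (remaining 49 MB)
P10 (164 MB) → memory block 5 (remaining 92 MB)
P11 (182 MB) → memory block 6 (remaining 74 MB)
P12 (143 MB) → memory block 7 (remaining 113 MB)
P13 (69 MB) → memory block 6 (remaining 5 MB)
P14 (183 MB) → memory block 8 (remaining 73 MB)
P15 (72 MB) → memory block 8 (remaining 1 MB)
8 memory blocks × 256 MB = 2048 MB; used 1691 MB; unused 357 MB.

357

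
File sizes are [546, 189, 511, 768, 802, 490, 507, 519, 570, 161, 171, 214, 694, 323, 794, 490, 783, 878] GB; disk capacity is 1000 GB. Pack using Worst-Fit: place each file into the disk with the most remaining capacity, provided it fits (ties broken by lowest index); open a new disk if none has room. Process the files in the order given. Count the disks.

12

Put 546 GB in disk 1; 454 GB remain.
Put 189 GB in disk 1; 265 GB remain.
Put 511 GB in disk 2; 489 GB remain.
Put 768 GB in disk 3; 232 GB remain.
Put 802 GB in disk 4; 198 GB remain.
Put 490 GB in disk 5; 510 GB remain.
Put 507 GB in disk 5; 3 GB remain.
Put 519 GB in disk 6; 481 GB remain.
Put 570 GB in disk 7; 430 GB remain.
Put 161 GB in disk 2; 328 GB remain.
Put 171 GB in disk 6; 310 GB remain.
Put 214 GB in disk 7; 216 GB remain.
Put 694 GB in disk 8; 306 GB remain.
Put 323 GB in disk 2; 5 GB remain.
Put 794 GB in disk 9; 206 GB remain.
Put 490 GB in disk 10; 510 GB remain.
Put 783 GB in disk 11; 217 GB remain.
Put 878 GB in disk 12; 122 GB remain.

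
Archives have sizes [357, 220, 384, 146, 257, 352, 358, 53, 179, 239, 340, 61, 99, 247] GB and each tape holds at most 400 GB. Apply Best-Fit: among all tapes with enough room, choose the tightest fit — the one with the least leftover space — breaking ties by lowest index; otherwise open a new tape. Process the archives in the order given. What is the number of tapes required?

10

tape 1: place 357 GB, 43 GB left
tape 2: place 220 GB, 180 GB left
tape 3: place 384 GB, 16 GB left
tape 2: place 146 GB, 34 GB left
tape 4: place 257 GB, 143 GB left
tape 5: place 352 GB, 48 GB left
tape 6: place 358 GB, 42 GB left
tape 4: place 53 GB, 90 GB left
tape 7: place 179 GB, 221 GB left
tape 8: place 239 GB, 161 GB left
tape 9: place 340 GB, 60 GB left
tape 4: place 61 GB, 29 GB left
tape 8: place 99 GB, 62 GB left
tape 10: place 247 GB, 153 GB left
Final tapes: [357] [220,146] [384] [257,53,61] [352] [358] [179] [239,99] [340] [247].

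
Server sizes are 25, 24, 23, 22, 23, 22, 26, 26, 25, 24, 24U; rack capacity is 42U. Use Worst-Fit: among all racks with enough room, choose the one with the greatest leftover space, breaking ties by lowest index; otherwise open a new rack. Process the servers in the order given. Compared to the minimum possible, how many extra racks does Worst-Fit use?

Worst-Fit: [25] [24] [23] [22] [23] [22] [26] [26] [25] [24] [24] → 11 racks.
11 servers exceed 21U (half the capacity), and no two of those can share a rack, so at least 11 racks are needed.
So 11 is already optimal.

0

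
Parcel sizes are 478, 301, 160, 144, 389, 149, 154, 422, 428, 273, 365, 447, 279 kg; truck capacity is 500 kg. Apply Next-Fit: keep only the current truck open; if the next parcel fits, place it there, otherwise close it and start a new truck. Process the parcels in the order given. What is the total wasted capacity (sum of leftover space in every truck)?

truck 1: place 478 kg, 22 kg left
truck 2: place 301 kg, 199 kg left
truck 2: place 160 kg, 39 kg left
truck 3: place 144 kg, 356 kg left
truck 4: place 389 kg, 111 kg left
truck 5: place 149 kg, 351 kg left
truck 5: place 154 kg, 197 kg left
truck 6: place 422 kg, 78 kg left
truck 7: place 428 kg, 72 kg left
truck 8: place 273 kg, 227 kg left
truck 9: place 365 kg, 135 kg left
truck 10: place 447 kg, 53 kg left
truck 11: place 279 kg, 221 kg left
11 trucks × 500 kg = 5500 kg; used 3989 kg; unused 1511 kg.

1511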